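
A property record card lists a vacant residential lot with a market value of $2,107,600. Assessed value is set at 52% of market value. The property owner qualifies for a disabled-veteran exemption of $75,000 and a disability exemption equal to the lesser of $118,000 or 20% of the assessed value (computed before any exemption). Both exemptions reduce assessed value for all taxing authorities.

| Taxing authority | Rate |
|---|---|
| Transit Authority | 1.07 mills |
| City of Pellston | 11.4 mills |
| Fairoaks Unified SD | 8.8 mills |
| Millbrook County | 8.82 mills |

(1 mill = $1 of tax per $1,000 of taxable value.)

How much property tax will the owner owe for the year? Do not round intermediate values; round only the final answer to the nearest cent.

$27,169.83

Assessed value = $2,107,600 × 0.52 = $1,095,952
Disability exemption = min($118,000, 20% × $1,095,952) = min($118,000, $219,190.4) = $118,000 (dollar cap binds)
Taxable value = $1,095,952 − $75,000 − $118,000 = $902,952
Transit Authority: $902,952 × 0.00107 = $966.15864
City of Pellston: $902,952 × 0.0114 = $10,293.6528
Fairoaks Unified SD: $902,952 × 0.0088 = $7,945.9776
Millbrook County: $902,952 × 0.00882 = $7,964.03664
Total = $27,169.82568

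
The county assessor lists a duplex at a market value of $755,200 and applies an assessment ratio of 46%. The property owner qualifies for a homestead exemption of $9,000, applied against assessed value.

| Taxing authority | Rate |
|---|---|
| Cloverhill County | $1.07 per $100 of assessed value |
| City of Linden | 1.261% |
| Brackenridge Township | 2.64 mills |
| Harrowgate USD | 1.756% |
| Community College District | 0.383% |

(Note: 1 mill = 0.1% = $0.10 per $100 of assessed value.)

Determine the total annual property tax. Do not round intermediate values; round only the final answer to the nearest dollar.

$16,019

Assessed value = $755,200 × 0.46 = $347,392
Taxable value = $347,392 − $9,000 = $338,392
Cloverhill County: $338,392 × 0.0107 = $3,620.7944
City of Linden: $338,392 × 0.01261 = $4,267.12312
Brackenridge Township: $338,392 × 0.00264 = $893.35488
Harrowgate USD: $338,392 × 0.01756 = $5,942.16352
Community College District: $338,392 × 0.00383 = $1,296.04136
Total = $16,019.47728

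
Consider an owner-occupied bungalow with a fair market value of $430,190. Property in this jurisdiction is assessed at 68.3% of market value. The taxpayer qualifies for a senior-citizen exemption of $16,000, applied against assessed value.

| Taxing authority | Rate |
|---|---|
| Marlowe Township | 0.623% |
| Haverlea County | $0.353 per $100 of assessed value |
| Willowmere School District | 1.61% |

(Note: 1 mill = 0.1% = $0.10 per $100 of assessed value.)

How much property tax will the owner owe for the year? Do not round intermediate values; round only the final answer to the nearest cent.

Assessed value = $430,190 × 0.683 = $293,819.77
Taxable value = $293,819.77 − $16,000 = $277,819.77
Marlowe Township: $277,819.77 × 0.00623 = $1,730.8171671
Haverlea County: $277,819.77 × 0.00353 = $980.7037881
Willowmere School District: $277,819.77 × 0.0161 = $4,472.898297
Total = $7,184.4192522

$7,184.42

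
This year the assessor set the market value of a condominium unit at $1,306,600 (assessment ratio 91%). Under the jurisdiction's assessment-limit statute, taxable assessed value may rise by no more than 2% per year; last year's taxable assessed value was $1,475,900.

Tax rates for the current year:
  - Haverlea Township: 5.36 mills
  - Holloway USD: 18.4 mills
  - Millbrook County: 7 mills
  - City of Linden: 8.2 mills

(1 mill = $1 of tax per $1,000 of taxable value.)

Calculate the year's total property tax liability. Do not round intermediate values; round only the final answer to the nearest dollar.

Uncapped assessed value = $1,306,600 × 0.91 = $1,189,006
Cap limit = $1,475,900 × 1.02 = $1,505,418
Taxable assessed value = min($1,189,006, $1,505,418) = $1,189,006 (cap does not bind)
Haverlea Township: $1,189,006 × 0.00536 = $6,373.07216
Holloway USD: $1,189,006 × 0.0184 = $21,877.7104
Millbrook County: $1,189,006 × 0.007 = $8,323.042
City of Linden: $1,189,006 × 0.0082 = $9,749.8492
Total = $46,323.67376

$46,324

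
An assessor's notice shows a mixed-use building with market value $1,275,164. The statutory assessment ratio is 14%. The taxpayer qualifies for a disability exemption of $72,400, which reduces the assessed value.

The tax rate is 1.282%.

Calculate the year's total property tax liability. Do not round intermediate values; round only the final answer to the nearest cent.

$1,360.50

Assessed value = $1,275,164 × 0.14 = $178,522.96
Taxable value = $178,522.96 − $72,400 = $106,122.96
Tax = $106,122.96 × 0.01282 = $1,360.4963472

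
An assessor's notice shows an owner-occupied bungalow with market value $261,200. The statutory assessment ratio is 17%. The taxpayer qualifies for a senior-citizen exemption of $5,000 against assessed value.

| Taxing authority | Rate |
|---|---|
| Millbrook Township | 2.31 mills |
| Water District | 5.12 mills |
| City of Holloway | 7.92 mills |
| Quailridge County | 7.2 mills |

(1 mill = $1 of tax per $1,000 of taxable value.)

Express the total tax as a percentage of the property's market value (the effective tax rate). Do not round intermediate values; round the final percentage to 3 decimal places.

Assessed value = $261,200 × 0.17 = $44,404
Taxable value = $44,404 − $5,000 = $39,404
Millbrook Township: $39,404 × 0.00231 = $91.02324
Water District: $39,404 × 0.00512 = $201.74848
City of Holloway: $39,404 × 0.00792 = $312.07968
Quailridge County: $39,404 × 0.0072 = $283.7088
Total tax = $888.5602
Effective rate = $888.5602 ÷ $261,200 = 0.340% of market value

0.340%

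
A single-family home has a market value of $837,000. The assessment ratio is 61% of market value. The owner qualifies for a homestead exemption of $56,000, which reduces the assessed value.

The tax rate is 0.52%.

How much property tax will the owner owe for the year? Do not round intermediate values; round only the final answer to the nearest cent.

Assessed value = $837,000 × 0.61 = $510,570
Taxable value = $510,570 − $56,000 = $454,570
Tax = $454,570 × 0.0052 = $2,363.764

$2,363.76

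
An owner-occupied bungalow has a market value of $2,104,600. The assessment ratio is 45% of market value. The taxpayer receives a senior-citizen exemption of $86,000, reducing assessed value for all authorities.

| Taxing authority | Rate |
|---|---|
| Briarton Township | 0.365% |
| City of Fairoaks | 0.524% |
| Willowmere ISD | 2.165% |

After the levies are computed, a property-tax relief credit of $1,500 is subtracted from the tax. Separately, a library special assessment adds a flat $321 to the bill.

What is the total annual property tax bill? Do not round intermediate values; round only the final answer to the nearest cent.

$25,118.08

Assessed value = $2,104,600 × 0.45 = $947,070
Taxable value = $947,070 − $86,000 = $861,070
Briarton Township: $861,070 × 0.00365 = $3,142.9055
City of Fairoaks: $861,070 × 0.00524 = $4,512.0068
Willowmere ISD: $861,070 × 0.02165 = $18,642.1655
Levies subtotal = $26,297.0778
After credit = $26,297.0778 − $1,500 = $24,797.0778
Total = $24,797.0778 + $321 = $25,118.0778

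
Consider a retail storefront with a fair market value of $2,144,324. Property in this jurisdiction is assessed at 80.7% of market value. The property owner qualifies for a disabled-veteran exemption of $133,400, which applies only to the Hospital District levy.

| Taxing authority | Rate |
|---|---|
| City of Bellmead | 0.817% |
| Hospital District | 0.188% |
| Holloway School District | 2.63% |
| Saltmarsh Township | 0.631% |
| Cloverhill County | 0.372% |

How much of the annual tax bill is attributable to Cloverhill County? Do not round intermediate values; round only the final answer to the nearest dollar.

Assessed value = $2,144,324 × 0.807 = $1,730,469.468
Cloverhill County taxable value = $1,730,469.468 (exemption does not apply)
Cloverhill County levy = $1,730,469.468 × 0.00372 = $6,437.34642096

$6,437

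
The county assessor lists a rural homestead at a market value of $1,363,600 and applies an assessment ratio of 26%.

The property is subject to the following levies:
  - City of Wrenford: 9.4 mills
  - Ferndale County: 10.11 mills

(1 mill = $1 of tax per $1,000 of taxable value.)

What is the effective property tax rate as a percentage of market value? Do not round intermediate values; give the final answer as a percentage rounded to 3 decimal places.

0.507%

Assessed value = $1,363,600 × 0.26 = $354,536
City of Wrenford: $354,536 × 0.0094 = $3,332.6384
Ferndale County: $354,536 × 0.01011 = $3,584.35896
Total tax = $6,916.99736
Effective rate = $6,916.99736 ÷ $1,363,600 = 0.507% of market value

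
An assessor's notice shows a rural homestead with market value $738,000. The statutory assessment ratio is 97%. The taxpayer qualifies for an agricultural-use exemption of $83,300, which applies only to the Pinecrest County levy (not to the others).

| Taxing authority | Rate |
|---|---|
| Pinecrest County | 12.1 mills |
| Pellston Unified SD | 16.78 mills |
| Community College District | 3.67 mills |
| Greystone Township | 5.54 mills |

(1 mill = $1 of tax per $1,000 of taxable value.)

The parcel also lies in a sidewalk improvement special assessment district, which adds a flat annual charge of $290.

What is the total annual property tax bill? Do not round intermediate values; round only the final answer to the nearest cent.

$26,549.18

Assessed value = $738,000 × 0.97 = $715,860
Pinecrest County: ($715,860 − $83,300) × 0.0121 = $632,560 × 0.0121 = $7,653.976
Pellston Unified SD: $715,860 × 0.01678 = $12,012.1308
Community College District: $715,860 × 0.00367 = $2,627.2062
Greystone Township: $715,860 × 0.00554 = $3,965.8644
Levies subtotal = $26,259.1774
Total = $26,259.1774 + $290 = $26,549.1774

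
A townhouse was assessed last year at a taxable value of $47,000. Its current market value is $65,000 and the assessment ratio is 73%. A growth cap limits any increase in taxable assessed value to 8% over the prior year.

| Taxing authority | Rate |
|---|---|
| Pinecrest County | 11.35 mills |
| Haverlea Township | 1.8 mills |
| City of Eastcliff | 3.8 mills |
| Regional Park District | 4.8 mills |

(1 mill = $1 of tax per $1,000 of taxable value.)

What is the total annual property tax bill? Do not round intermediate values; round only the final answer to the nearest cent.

$1,032.04

Uncapped assessed value = $65,000 × 0.73 = $47,450
Cap limit = $47,000 × 1.08 = $50,760
Taxable assessed value = min($47,450, $50,760) = $47,450 (cap does not bind)
Pinecrest County: $47,450 × 0.01135 = $538.5575
Haverlea Township: $47,450 × 0.0018 = $85.41
City of Eastcliff: $47,450 × 0.0038 = $180.31
Regional Park District: $47,450 × 0.0048 = $227.76
Total = $1,032.0375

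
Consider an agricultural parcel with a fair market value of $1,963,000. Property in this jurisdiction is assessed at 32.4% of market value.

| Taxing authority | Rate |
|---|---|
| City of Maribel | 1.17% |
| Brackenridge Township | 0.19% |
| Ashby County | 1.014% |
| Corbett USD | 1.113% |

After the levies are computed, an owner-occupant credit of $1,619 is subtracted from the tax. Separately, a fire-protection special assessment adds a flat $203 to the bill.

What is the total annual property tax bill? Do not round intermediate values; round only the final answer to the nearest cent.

Assessed value = $1,963,000 × 0.324 = $636,012
City of Maribel: $636,012 × 0.0117 = $7,441.3404
Brackenridge Township: $636,012 × 0.0019 = $1,208.4228
Ashby County: $636,012 × 0.01014 = $6,449.16168
Corbett USD: $636,012 × 0.01113 = $7,078.81356
Levies subtotal = $22,177.73844
After credit = $22,177.73844 − $1,619 = $20,558.73844
Total = $20,558.73844 + $203 = $20,761.73844

$20,761.74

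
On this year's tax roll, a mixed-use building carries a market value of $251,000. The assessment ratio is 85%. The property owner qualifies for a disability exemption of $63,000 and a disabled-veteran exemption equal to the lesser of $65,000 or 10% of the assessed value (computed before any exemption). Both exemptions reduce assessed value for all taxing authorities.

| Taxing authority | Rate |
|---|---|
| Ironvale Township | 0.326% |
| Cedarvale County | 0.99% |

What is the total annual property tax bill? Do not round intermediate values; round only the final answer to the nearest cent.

Assessed value = $251,000 × 0.85 = $213,350
Disabled-veteran exemption = min($65,000, 10% × $213,350) = min($65,000, $21,335) = $21,335 (percentage binds)
Taxable value = $213,350 − $63,000 − $21,335 = $129,015
Ironvale Township: $129,015 × 0.00326 = $420.5889
Cedarvale County: $129,015 × 0.0099 = $1,277.2485
Total = $1,697.8374

$1,697.84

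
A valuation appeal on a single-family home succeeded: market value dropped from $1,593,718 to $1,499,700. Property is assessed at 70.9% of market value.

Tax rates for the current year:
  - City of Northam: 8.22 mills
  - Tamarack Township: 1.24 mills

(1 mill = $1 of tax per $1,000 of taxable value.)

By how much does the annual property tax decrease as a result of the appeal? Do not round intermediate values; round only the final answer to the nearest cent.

$630.59

Old assessed value = $1,593,718 × 0.709 = $1,129,946.062
New assessed value = $1,499,700 × 0.709 = $1,063,287.3
Combined rate = 0.00822 + 0.00124 = 0.00946
Old tax = $1,129,946.062 × 0.00946 = $10,689.28974652
New tax = $1,063,287.3 × 0.00946 = $10,058.697858
Reduction = $10,689.28974652 − $10,058.697858 = $630.59188852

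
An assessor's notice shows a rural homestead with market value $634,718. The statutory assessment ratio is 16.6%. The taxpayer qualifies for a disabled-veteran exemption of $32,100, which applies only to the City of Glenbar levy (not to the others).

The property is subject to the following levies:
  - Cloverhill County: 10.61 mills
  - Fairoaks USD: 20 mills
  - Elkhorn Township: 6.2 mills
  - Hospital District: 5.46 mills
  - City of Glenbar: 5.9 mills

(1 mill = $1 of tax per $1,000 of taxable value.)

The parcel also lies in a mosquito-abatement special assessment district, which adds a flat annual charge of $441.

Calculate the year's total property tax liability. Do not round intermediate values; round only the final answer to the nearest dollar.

$5,327

Assessed value = $634,718 × 0.166 = $105,363.188
Cloverhill County: $105,363.188 × 0.01061 = $1,117.90342468
Fairoaks USD: $105,363.188 × 0.02 = $2,107.26376
Elkhorn Township: $105,363.188 × 0.0062 = $653.2517656
Hospital District: $105,363.188 × 0.00546 = $575.28300648
City of Glenbar: ($105,363.188 − $32,100) × 0.0059 = $73,263.188 × 0.0059 = $432.2528092
Levies subtotal = $4,885.95476596
Total = $4,885.95476596 + $441 = $5,326.95476596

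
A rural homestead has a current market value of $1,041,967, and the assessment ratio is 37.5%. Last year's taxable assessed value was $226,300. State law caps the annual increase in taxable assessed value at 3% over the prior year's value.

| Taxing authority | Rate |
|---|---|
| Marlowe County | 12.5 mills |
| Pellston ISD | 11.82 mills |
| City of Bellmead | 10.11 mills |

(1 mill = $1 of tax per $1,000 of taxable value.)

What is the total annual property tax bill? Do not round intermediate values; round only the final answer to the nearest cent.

$8,025.25

Uncapped assessed value = $1,041,967 × 0.375 = $390,737.625
Cap limit = $226,300 × 1.03 = $233,089
Taxable assessed value = min($390,737.625, $233,089) = $233,089 (cap binds)
Marlowe County: $233,089 × 0.0125 = $2,913.6125
Pellston ISD: $233,089 × 0.01182 = $2,755.11198
City of Bellmead: $233,089 × 0.01011 = $2,356.52979
Total = $8,025.25427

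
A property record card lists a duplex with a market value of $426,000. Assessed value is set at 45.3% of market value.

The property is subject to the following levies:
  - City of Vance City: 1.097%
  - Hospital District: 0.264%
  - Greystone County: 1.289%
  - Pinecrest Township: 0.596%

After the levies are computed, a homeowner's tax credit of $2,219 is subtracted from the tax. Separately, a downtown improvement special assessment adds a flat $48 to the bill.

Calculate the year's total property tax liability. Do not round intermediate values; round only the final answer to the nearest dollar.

$4,093

Assessed value = $426,000 × 0.453 = $192,978
City of Vance City: $192,978 × 0.01097 = $2,116.96866
Hospital District: $192,978 × 0.00264 = $509.46192
Greystone County: $192,978 × 0.01289 = $2,487.48642
Pinecrest Township: $192,978 × 0.00596 = $1,150.14888
Levies subtotal = $6,264.06588
After credit = $6,264.06588 − $2,219 = $4,045.06588
Total = $4,045.06588 + $48 = $4,093.06588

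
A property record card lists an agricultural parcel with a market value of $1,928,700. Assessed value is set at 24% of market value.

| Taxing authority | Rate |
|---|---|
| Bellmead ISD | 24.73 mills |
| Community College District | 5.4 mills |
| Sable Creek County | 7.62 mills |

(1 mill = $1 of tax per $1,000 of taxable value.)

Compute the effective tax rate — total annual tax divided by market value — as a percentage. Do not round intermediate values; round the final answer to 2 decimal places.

0.91%

Assessed value = $1,928,700 × 0.24 = $462,888
Bellmead ISD: $462,888 × 0.02473 = $11,447.22024
Community College District: $462,888 × 0.0054 = $2,499.5952
Sable Creek County: $462,888 × 0.00762 = $3,527.20656
Total tax = $17,474.022
Effective rate = $17,474.022 ÷ $1,928,700 = 0.91% of market value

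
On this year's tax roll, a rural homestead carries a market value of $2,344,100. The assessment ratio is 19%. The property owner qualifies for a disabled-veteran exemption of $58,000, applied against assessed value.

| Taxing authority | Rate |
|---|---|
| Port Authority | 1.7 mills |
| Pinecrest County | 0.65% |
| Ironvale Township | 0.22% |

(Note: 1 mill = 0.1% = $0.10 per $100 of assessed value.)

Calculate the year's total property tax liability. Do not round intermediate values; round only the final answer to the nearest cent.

$4,028.74

Assessed value = $2,344,100 × 0.19 = $445,379
Taxable value = $445,379 − $58,000 = $387,379
Port Authority: $387,379 × 0.0017 = $658.5443
Pinecrest County: $387,379 × 0.0065 = $2,517.9635
Ironvale Township: $387,379 × 0.0022 = $852.2338
Total = $4,028.7416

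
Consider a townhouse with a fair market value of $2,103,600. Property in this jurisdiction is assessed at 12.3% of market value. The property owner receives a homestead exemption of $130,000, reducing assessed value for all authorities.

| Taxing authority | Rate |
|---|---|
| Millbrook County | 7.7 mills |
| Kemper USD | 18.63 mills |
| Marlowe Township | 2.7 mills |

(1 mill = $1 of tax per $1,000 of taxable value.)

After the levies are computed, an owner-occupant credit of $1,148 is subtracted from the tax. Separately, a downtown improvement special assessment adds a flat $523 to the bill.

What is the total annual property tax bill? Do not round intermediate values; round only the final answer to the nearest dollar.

$3,112

Assessed value = $2,103,600 × 0.123 = $258,742.8
Taxable value = $258,742.8 − $130,000 = $128,742.8
Millbrook County: $128,742.8 × 0.0077 = $991.31956
Kemper USD: $128,742.8 × 0.01863 = $2,398.478364
Marlowe Township: $128,742.8 × 0.0027 = $347.60556
Levies subtotal = $3,737.403484
After credit = $3,737.403484 − $1,148 = $2,589.403484
Total = $2,589.403484 + $523 = $3,112.403484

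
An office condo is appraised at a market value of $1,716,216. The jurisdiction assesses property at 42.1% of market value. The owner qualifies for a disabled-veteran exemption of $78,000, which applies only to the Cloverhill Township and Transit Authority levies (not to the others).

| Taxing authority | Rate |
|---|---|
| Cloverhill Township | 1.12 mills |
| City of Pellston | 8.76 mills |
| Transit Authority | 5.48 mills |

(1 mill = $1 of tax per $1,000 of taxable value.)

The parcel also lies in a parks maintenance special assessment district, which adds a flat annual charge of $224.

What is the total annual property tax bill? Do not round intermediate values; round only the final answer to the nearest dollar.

Assessed value = $1,716,216 × 0.421 = $722,526.936
Cloverhill Township: ($722,526.936 − $78,000) × 0.00112 = $644,526.936 × 0.00112 = $721.87016832
City of Pellston: $722,526.936 × 0.00876 = $6,329.33595936
Transit Authority: ($722,526.936 − $78,000) × 0.00548 = $644,526.936 × 0.00548 = $3,532.00760928
Levies subtotal = $10,583.21373696
Total = $10,583.21373696 + $224 = $10,807.21373696

$10,807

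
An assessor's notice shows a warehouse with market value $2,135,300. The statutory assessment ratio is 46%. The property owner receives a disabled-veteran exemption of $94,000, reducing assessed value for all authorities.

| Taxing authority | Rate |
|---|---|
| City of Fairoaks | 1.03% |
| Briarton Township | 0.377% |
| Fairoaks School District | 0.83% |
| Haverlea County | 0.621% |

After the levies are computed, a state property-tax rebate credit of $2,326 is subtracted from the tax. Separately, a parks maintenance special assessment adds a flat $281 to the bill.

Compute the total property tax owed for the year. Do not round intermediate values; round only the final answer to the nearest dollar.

Assessed value = $2,135,300 × 0.46 = $982,238
Taxable value = $982,238 − $94,000 = $888,238
City of Fairoaks: $888,238 × 0.0103 = $9,148.8514
Briarton Township: $888,238 × 0.00377 = $3,348.65726
Fairoaks School District: $888,238 × 0.0083 = $7,372.3754
Haverlea County: $888,238 × 0.00621 = $5,515.95798
Levies subtotal = $25,385.84204
After credit = $25,385.84204 − $2,326 = $23,059.84204
Total = $23,059.84204 + $281 = $23,340.84204

$23,341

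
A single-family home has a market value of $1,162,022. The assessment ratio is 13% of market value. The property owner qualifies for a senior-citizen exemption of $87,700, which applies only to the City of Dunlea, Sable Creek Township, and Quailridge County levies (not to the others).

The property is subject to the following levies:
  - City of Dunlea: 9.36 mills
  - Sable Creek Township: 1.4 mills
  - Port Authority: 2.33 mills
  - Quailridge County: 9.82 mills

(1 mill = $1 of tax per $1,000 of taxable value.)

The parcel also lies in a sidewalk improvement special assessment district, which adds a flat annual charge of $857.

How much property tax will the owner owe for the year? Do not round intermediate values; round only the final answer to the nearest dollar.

Assessed value = $1,162,022 × 0.13 = $151,062.86
City of Dunlea: ($151,062.86 − $87,700) × 0.00936 = $63,362.86 × 0.00936 = $593.0763696
Sable Creek Township: ($151,062.86 − $87,700) × 0.0014 = $63,362.86 × 0.0014 = $88.708004
Port Authority: $151,062.86 × 0.00233 = $351.9764638
Quailridge County: ($151,062.86 − $87,700) × 0.00982 = $63,362.86 × 0.00982 = $622.2232852
Levies subtotal = $1,655.9841226
Total = $1,655.9841226 + $857 = $2,512.9841226

$2,513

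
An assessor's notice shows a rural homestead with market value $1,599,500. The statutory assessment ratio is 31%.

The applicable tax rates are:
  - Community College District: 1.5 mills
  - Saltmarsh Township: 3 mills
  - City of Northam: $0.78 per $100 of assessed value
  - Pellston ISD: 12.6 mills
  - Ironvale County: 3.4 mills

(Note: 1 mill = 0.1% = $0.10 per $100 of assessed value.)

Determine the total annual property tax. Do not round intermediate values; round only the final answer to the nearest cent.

$14,032.41

Assessed value = $1,599,500 × 0.31 = $495,845
Community College District: $495,845 × 0.0015 = $743.7675
Saltmarsh Township: $495,845 × 0.003 = $1,487.535
City of Northam: $495,845 × 0.0078 = $3,867.591
Pellston ISD: $495,845 × 0.0126 = $6,247.647
Ironvale County: $495,845 × 0.0034 = $1,685.873
Total = $14,032.4135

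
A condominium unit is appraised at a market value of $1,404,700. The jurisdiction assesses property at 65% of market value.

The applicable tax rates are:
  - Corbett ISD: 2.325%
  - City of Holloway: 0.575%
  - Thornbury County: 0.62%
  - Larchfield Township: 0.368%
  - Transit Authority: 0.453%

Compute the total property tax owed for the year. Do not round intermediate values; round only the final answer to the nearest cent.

Assessed value = $1,404,700 × 0.65 = $913,055
Corbett ISD: $913,055 × 0.02325 = $21,228.52875
City of Holloway: $913,055 × 0.00575 = $5,250.06625
Thornbury County: $913,055 × 0.0062 = $5,660.941
Larchfield Township: $913,055 × 0.00368 = $3,360.0424
Transit Authority: $913,055 × 0.00453 = $4,136.13915
Total = $21,228.52875 + $5,250.06625 + $5,660.941 + $3,360.0424 + $4,136.13915 = $39,635.71755

$39,635.72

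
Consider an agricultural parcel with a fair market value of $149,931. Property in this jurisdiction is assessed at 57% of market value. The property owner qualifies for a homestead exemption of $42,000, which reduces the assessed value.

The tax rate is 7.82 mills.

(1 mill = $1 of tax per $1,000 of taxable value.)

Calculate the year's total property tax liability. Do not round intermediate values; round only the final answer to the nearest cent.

Assessed value = $149,931 × 0.57 = $85,460.67
Taxable value = $85,460.67 − $42,000 = $43,460.67
Tax = $43,460.67 × 0.00782 = $339.8624394

$339.86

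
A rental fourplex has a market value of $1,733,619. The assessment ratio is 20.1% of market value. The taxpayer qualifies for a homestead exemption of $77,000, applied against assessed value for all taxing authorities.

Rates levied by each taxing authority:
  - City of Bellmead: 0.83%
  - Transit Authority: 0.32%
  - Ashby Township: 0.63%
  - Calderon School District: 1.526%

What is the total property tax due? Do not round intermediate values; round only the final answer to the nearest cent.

$8,974.38

Assessed value = $1,733,619 × 0.201 = $348,457.419
Taxable value = $348,457.419 − $77,000 = $271,457.419
City of Bellmead: $271,457.419 × 0.0083 = $2,253.0965777
Transit Authority: $271,457.419 × 0.0032 = $868.6637408
Ashby Township: $271,457.419 × 0.0063 = $1,710.1817397
Calderon School District: $271,457.419 × 0.01526 = $4,142.44021394
Total = $2,253.0965777 + $868.6637408 + $1,710.1817397 + $4,142.44021394 = $8,974.38227214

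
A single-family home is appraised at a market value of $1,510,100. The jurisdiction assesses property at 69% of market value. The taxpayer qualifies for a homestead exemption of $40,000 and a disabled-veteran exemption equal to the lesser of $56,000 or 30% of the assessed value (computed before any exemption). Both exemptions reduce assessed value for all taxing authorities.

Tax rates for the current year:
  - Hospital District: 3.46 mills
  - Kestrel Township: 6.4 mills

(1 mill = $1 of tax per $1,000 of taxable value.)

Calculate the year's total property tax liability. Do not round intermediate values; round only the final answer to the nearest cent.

Assessed value = $1,510,100 × 0.69 = $1,041,969
Disabled-veteran exemption = min($56,000, 30% × $1,041,969) = min($56,000, $312,590.7) = $56,000 (dollar cap binds)
Taxable value = $1,041,969 − $40,000 − $56,000 = $945,969
Hospital District: $945,969 × 0.00346 = $3,273.05274
Kestrel Township: $945,969 × 0.0064 = $6,054.2016
Total = $9,327.25434

$9,327.25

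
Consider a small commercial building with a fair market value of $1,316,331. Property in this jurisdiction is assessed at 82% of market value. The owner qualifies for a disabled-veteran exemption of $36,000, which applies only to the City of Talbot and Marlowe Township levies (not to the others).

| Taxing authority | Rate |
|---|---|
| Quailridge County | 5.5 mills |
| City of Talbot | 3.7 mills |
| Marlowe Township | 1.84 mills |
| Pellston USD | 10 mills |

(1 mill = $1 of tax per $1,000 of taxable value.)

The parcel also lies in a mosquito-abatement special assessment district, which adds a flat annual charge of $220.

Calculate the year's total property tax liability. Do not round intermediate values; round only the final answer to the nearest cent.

Assessed value = $1,316,331 × 0.82 = $1,079,391.42
Quailridge County: $1,079,391.42 × 0.0055 = $5,936.65281
City of Talbot: ($1,079,391.42 − $36,000) × 0.0037 = $1,043,391.42 × 0.0037 = $3,860.548254
Marlowe Township: ($1,079,391.42 − $36,000) × 0.00184 = $1,043,391.42 × 0.00184 = $1,919.8402128
Pellston USD: $1,079,391.42 × 0.01 = $10,793.9142
Levies subtotal = $22,510.9554768
Total = $22,510.9554768 + $220 = $22,730.9554768

$22,730.96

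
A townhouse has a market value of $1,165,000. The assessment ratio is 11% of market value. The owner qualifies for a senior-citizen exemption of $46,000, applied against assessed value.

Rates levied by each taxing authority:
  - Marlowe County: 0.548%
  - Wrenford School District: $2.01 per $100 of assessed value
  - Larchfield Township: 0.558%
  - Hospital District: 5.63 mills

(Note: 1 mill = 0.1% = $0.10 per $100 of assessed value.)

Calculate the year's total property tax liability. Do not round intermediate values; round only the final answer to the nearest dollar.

$3,022

Assessed value = $1,165,000 × 0.11 = $128,150
Taxable value = $128,150 − $46,000 = $82,150
Marlowe County: $82,150 × 0.00548 = $450.182
Wrenford School District: $82,150 × 0.0201 = $1,651.215
Larchfield Township: $82,150 × 0.00558 = $458.397
Hospital District: $82,150 × 0.00563 = $462.5045
Total = $3,022.2985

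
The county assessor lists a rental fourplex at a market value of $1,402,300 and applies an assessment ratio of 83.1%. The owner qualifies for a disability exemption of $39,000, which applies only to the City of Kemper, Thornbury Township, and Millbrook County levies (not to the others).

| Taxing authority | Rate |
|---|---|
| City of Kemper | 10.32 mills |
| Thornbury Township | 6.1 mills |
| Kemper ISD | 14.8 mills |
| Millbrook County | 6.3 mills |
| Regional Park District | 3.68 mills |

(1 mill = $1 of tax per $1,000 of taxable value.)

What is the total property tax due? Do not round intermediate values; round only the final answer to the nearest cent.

Assessed value = $1,402,300 × 0.831 = $1,165,311.3
City of Kemper: ($1,165,311.3 − $39,000) × 0.01032 = $1,126,311.3 × 0.01032 = $11,623.532616
Thornbury Township: ($1,165,311.3 − $39,000) × 0.0061 = $1,126,311.3 × 0.0061 = $6,870.49893
Kemper ISD: $1,165,311.3 × 0.0148 = $17,246.60724
Millbrook County: ($1,165,311.3 − $39,000) × 0.0063 = $1,126,311.3 × 0.0063 = $7,095.76119
Regional Park District: $1,165,311.3 × 0.00368 = $4,288.345584
Total = $47,124.74556

$47,124.75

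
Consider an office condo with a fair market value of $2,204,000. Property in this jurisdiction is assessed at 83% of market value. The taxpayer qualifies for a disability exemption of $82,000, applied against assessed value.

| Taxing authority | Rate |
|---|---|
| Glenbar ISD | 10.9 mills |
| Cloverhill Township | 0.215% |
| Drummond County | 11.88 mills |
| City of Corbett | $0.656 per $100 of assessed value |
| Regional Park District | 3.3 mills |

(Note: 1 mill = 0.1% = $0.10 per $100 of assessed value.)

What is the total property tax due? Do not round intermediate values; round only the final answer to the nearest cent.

Assessed value = $2,204,000 × 0.83 = $1,829,320
Taxable value = $1,829,320 − $82,000 = $1,747,320
Glenbar ISD: $1,747,320 × 0.0109 = $19,045.788
Cloverhill Township: $1,747,320 × 0.00215 = $3,756.738
Drummond County: $1,747,320 × 0.01188 = $20,758.1616
City of Corbett: $1,747,320 × 0.00656 = $11,462.4192
Regional Park District: $1,747,320 × 0.0033 = $5,766.156
Total = $60,789.2628

$60,789.26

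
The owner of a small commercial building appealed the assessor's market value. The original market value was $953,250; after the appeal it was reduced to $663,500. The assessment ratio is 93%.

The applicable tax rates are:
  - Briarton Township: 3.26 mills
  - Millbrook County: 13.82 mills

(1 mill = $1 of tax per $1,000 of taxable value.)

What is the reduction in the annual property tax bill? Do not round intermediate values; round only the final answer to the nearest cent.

$4,602.50

Old assessed value = $953,250 × 0.93 = $886,522.5
New assessed value = $663,500 × 0.93 = $617,055
Combined rate = 0.00326 + 0.01382 = 0.01708
Old tax = $886,522.5 × 0.01708 = $15,141.8043
New tax = $617,055 × 0.01708 = $10,539.2994
Reduction = $15,141.8043 − $10,539.2994 = $4,602.5049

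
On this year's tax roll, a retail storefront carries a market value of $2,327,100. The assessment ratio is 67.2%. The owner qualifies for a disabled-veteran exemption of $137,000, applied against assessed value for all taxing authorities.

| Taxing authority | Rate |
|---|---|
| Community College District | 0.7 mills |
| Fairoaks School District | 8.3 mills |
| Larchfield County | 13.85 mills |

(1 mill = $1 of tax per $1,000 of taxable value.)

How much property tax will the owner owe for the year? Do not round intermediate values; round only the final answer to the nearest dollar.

$32,603

Assessed value = $2,327,100 × 0.672 = $1,563,811.2
Taxable value = $1,563,811.2 − $137,000 = $1,426,811.2
Community College District: $1,426,811.2 × 0.0007 = $998.76784
Fairoaks School District: $1,426,811.2 × 0.0083 = $11,842.53296
Larchfield County: $1,426,811.2 × 0.01385 = $19,761.33512
Total = $998.76784 + $11,842.53296 + $19,761.33512 = $32,602.63592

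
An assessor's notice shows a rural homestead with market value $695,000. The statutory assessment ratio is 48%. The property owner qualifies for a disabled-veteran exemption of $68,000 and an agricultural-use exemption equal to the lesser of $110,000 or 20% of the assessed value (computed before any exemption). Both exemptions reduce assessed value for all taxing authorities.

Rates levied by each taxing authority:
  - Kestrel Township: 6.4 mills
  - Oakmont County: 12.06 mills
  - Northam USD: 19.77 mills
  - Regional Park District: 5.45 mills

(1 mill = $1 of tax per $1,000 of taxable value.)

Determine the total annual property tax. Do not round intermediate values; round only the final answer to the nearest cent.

Assessed value = $695,000 × 0.48 = $333,600
Agricultural-use exemption = min($110,000, 20% × $333,600) = min($110,000, $66,720) = $66,720 (percentage binds)
Taxable value = $333,600 − $68,000 − $66,720 = $198,880
Kestrel Township: $198,880 × 0.0064 = $1,272.832
Oakmont County: $198,880 × 0.01206 = $2,398.4928
Northam USD: $198,880 × 0.01977 = $3,931.8576
Regional Park District: $198,880 × 0.00545 = $1,083.896
Total = $8,687.0784

$8,687.08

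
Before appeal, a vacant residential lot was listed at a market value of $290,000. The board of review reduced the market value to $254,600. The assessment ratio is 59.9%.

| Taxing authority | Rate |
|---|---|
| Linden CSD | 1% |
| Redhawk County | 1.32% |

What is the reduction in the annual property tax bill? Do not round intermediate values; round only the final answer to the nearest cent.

$491.95

Old assessed value = $290,000 × 0.599 = $173,710
New assessed value = $254,600 × 0.599 = $152,505.4
Combined rate = 0.01 + 0.0132 = 0.0232
Old tax = $173,710 × 0.0232 = $4,030.072
New tax = $152,505.4 × 0.0232 = $3,538.12528
Reduction = $4,030.072 − $3,538.12528 = $491.94672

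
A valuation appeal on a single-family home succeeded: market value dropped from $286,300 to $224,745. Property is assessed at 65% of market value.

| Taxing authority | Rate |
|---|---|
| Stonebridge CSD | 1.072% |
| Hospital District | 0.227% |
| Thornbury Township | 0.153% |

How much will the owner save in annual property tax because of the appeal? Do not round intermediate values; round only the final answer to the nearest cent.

$580.96

Old assessed value = $286,300 × 0.65 = $186,095
New assessed value = $224,745 × 0.65 = $146,084.25
Combined rate = 0.01072 + 0.00227 + 0.00153 = 0.01452
Old tax = $186,095 × 0.01452 = $2,702.0994
New tax = $146,084.25 × 0.01452 = $2,121.14331
Reduction = $2,702.0994 − $2,121.14331 = $580.95609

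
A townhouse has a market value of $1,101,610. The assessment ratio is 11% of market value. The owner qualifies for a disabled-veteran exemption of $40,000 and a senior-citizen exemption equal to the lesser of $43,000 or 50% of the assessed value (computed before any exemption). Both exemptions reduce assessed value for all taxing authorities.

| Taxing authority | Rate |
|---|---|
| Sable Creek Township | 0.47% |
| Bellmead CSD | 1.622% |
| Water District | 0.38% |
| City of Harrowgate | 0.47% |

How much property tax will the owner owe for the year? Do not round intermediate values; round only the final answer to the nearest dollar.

$1,123

Assessed value = $1,101,610 × 0.11 = $121,177.1
Senior-citizen exemption = min($43,000, 50% × $121,177.1) = min($43,000, $60,588.55) = $43,000 (dollar cap binds)
Taxable value = $121,177.1 − $40,000 − $43,000 = $38,177.1
Sable Creek Township: $38,177.1 × 0.0047 = $179.43237
Bellmead CSD: $38,177.1 × 0.01622 = $619.232562
Water District: $38,177.1 × 0.0038 = $145.07298
City of Harrowgate: $38,177.1 × 0.0047 = $179.43237
Total = $1,123.170282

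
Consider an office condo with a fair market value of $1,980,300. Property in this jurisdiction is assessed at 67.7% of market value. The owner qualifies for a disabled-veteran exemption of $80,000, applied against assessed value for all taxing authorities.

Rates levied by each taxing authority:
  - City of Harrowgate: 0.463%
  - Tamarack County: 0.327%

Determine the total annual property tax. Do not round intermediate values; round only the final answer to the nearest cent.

Assessed value = $1,980,300 × 0.677 = $1,340,663.1
Taxable value = $1,340,663.1 − $80,000 = $1,260,663.1
City of Harrowgate: $1,260,663.1 × 0.00463 = $5,836.870153
Tamarack County: $1,260,663.1 × 0.00327 = $4,122.368337
Total = $5,836.870153 + $4,122.368337 = $9,959.23849

$9,959.24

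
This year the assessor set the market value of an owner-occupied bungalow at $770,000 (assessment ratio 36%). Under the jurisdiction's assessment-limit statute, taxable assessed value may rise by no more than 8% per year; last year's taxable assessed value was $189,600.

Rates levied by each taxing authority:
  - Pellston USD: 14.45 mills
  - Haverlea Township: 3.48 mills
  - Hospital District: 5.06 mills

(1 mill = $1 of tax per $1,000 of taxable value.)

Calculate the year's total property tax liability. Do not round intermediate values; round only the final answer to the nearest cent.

Uncapped assessed value = $770,000 × 0.36 = $277,200
Cap limit = $189,600 × 1.08 = $204,768
Taxable assessed value = min($277,200, $204,768) = $204,768 (cap binds)
Pellston USD: $204,768 × 0.01445 = $2,958.8976
Haverlea Township: $204,768 × 0.00348 = $712.59264
Hospital District: $204,768 × 0.00506 = $1,036.12608
Total = $4,707.61632

$4,707.62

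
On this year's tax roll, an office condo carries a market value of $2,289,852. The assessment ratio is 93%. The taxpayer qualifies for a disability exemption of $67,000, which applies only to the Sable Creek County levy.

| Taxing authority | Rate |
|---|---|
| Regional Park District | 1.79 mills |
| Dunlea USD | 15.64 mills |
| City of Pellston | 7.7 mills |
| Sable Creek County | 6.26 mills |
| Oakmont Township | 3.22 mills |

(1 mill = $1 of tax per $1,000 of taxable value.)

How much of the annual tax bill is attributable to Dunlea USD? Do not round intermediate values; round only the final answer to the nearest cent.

Assessed value = $2,289,852 × 0.93 = $2,129,562.36
Dunlea USD taxable value = $2,129,562.36 (exemption does not apply)
Dunlea USD levy = $2,129,562.36 × 0.01564 = $33,306.3553104

$33,306.36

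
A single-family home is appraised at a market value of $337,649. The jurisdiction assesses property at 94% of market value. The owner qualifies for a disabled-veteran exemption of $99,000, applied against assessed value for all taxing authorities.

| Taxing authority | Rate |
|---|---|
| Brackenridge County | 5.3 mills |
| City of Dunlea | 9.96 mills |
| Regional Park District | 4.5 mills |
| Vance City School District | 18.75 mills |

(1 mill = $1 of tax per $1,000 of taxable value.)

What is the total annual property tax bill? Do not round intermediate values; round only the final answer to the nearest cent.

$8,410.20

Assessed value = $337,649 × 0.94 = $317,390.06
Taxable value = $317,390.06 − $99,000 = $218,390.06
Brackenridge County: $218,390.06 × 0.0053 = $1,157.467318
City of Dunlea: $218,390.06 × 0.00996 = $2,175.1649976
Regional Park District: $218,390.06 × 0.0045 = $982.75527
Vance City School District: $218,390.06 × 0.01875 = $4,094.813625
Total = $1,157.467318 + $2,175.1649976 + $982.75527 + $4,094.813625 = $8,410.2012106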